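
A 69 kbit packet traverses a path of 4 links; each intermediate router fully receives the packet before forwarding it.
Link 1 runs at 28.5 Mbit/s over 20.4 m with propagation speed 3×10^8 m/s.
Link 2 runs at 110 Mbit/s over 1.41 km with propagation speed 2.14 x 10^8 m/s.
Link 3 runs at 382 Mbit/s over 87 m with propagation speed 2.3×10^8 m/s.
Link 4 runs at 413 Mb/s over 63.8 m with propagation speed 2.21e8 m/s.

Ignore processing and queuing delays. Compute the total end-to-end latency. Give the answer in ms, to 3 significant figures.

3.40 ms

L = 69000 bits.
Transmission delays (L/R per hop): 2.42105, 0.627273, 0.180628, 0.16707 ms; sum = 3.39602 ms.
Propagation delays (d/s per hop): 6.8e-05, 0.00658879, 0.000378261, 0.000288688 ms; sum = 0.00732373 ms.
End-to-end = 3.40 ms.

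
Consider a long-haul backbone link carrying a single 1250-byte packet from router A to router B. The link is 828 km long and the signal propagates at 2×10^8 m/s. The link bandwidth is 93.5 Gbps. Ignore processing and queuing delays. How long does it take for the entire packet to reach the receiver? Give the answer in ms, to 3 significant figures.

4.14 ms

L = 1250 × 8 = 10000 bits.
Transmission delay = L/R = 10000 / 93500000000 = 0.000106952 ms.
Propagation delay = d/s = 828000 m / 200000000 m/s = 4.14 ms.
Total = 4.14 ms.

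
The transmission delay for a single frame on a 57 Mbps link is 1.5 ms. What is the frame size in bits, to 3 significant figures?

85500 bits

L = R × t_tx = 57000000 b/s × 0.0015 s = 85500 bits.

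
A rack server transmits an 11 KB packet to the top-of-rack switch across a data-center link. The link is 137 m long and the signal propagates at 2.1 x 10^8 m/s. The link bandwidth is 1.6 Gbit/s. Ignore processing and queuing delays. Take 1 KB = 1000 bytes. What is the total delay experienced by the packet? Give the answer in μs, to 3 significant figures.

L = 88000 bits.
Transmission delay = L/R = 88000 / 1600000000 = 55 μs.
Propagation delay = d/s = 137 m / 210000000 m/s = 0.652381 μs.
Total = 55.7 μs.

55.7 μs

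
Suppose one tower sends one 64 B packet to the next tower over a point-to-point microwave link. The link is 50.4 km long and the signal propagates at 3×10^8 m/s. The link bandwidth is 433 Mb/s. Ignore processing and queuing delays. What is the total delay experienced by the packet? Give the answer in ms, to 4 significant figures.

L = 64 × 8 = 512 bits.
Transmission delay = L/R = 512 / 433000000 = 0.00118245 ms.
Propagation delay = d/s = 50400 m / 300000000 m/s = 0.168 ms.
Total = 0.1692 ms.

0.1692 ms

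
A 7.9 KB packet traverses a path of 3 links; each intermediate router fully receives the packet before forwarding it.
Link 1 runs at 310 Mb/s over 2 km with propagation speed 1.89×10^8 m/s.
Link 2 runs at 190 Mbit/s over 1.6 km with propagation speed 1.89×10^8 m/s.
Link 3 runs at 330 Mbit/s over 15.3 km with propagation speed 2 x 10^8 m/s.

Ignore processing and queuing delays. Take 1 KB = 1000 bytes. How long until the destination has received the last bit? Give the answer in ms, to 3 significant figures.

L = 63200 bits.
Transmission delays (L/R per hop): 0.203871, 0.332632, 0.191515 ms; sum = 0.728018 ms.
Propagation delays (d/s per hop): 0.010582, 0.00846561, 0.0765 ms; sum = 0.0955476 ms.
End-to-end = 0.824 ms.

0.824 ms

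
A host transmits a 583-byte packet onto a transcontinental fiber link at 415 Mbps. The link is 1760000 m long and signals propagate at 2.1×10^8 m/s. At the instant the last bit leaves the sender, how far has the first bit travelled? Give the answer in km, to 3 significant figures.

t_tx = L/R = 4664/415000000 = 1.12386e-05 s.
Distance = s × t_tx = 210000000 × 1.12386e-05 = 2.36 km.

2.36 km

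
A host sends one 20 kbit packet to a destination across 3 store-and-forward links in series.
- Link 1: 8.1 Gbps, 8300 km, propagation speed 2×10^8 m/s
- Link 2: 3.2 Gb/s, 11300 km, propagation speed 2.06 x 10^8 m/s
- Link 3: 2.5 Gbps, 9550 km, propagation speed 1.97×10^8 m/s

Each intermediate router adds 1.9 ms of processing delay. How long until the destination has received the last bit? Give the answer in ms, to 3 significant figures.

L = 20000 bits.
Transmission delays (L/R per hop): 0.00246914, 0.00625, 0.008 ms; sum = 0.0167191 ms.
Propagation delays (d/s per hop): 41.5, 54.8544, 48.4772 ms; sum = 144.832 ms.
Processing at 2 router(s): 2 × 1.9 ms = 3.8 ms.
End-to-end = 149 ms.

149 ms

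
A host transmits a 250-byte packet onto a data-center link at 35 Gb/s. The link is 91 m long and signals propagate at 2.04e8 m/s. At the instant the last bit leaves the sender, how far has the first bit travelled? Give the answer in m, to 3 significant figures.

t_tx = L/R = 2000/35000000000 = 5.71429e-08 s.
Distance = s × t_tx = 204000000 × 5.71429e-08 = 11.7 m.

11.7 m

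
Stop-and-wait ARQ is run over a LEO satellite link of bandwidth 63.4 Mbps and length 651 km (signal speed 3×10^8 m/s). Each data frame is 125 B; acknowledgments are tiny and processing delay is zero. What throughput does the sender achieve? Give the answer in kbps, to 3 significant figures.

230 kbps

t_tx = L/R = 1000/63400000 = 1.57729e-05 s.
t_prop = 651000/300000000 = 0.00217 s; RTT = 0.00434 s.
Cycle = t_tx + RTT = 0.00435577 s.
Throughput = L / cycle = 1000 / 0.00435577 = 230 kbps.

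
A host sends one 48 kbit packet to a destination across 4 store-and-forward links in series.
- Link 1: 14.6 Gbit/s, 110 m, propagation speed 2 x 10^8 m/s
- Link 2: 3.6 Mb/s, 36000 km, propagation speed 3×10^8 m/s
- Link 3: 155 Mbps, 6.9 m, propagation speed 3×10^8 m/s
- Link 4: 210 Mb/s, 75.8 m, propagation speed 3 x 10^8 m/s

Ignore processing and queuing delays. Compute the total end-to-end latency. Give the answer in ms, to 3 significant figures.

L = 48000 bits.
Transmission delays (L/R per hop): 0.00328767, 13.3333, 0.309677, 0.228571 ms; sum = 13.8749 ms.
Propagation delays (d/s per hop): 0.00055, 120, 2.3e-05, 0.000252667 ms; sum = 120.001 ms.
End-to-end = 134 ms.

134 ms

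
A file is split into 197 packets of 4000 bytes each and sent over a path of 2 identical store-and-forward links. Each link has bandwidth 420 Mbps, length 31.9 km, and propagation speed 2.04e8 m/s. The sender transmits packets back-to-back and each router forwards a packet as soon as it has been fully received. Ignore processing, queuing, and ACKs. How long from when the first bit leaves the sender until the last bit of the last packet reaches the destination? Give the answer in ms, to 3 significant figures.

Per-hop transmission t_tx = L/R = 32000/420000000 = 0.0761905 ms.
Per-hop propagation t_prop = 31900/204000000 = 0.156373 ms.
Pipeline fill: first packet needs 2·t_tx to clear all hops; remaining 196 packets each add one t_tx.
Total = (2+197-1)·t_tx + 2·t_prop = 198·0.0761905 + 2·0.156373 = 15.4 ms.

15.4 ms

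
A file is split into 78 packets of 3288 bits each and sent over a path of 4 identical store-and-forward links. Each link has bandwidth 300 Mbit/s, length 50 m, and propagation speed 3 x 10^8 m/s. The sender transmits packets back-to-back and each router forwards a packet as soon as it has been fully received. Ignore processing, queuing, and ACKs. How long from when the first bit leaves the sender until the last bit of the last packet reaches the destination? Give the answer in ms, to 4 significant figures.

Per-hop transmission t_tx = L/R = 3288/300000000 = 0.01096 ms.
Per-hop propagation t_prop = 50/300000000 = 0.000166667 ms.
Pipeline fill: first packet needs 4·t_tx to clear all hops; remaining 77 packets each add one t_tx.
Total = (4+78-1)·t_tx + 4·t_prop = 81·0.01096 + 4·0.000166667 = 0.8884 ms.

0.8884 ms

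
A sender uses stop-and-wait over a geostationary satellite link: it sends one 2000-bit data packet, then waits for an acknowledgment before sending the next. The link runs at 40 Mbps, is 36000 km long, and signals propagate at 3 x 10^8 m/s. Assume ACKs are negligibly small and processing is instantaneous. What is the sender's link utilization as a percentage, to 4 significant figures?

0.02083 %

t_tx = L/R = 2000/40000000 = 5e-05 s.
t_prop = 36000000/300000000 = 0.12 s; RTT = 0.24 s.
Cycle = t_tx + RTT = 0.24005 s.
Utilization = t_tx / cycle = 5e-05/0.24005 = 0.02083 %.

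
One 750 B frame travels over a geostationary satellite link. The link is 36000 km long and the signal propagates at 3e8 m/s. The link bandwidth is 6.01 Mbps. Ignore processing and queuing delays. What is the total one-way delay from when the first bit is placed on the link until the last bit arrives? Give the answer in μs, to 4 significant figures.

L = 750 × 8 = 6000 bits.
Transmission delay = L/R = 6000 / 6010000 = 998.336 μs.
Propagation delay = d/s = 36000000 m / 300000000 m/s = 120000 μs.
Total = 121000 μs.

121000 μs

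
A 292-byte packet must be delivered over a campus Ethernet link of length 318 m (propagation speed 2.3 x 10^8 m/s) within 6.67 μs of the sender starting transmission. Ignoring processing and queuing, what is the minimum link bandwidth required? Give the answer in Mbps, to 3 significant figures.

442 Mbps

L = 2336 bits.
Propagation delay = 318 / 2.3e+08 = 1.38261 μs.
Transmission budget = 6.67 − 1.38261 = 5.28739 μs.
R ≥ L / t_tx = 2336 bits / 5.28739e-06 s = 442 Mbps.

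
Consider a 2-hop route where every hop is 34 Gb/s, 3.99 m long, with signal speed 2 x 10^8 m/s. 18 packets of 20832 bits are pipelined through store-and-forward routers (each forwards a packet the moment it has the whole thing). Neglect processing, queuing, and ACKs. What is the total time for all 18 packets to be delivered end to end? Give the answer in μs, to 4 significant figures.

Per-hop transmission t_tx = L/R = 20832/34000000000 = 0.612706 μs.
Per-hop propagation t_prop = 3.99/200000000 = 0.01995 μs.
Pipeline fill: first packet needs 2·t_tx to clear all hops; remaining 17 packets each add one t_tx.
Total = (2+18-1)·t_tx + 2·t_prop = 19·0.612706 + 2·0.01995 = 11.68 μs.

11.68 μs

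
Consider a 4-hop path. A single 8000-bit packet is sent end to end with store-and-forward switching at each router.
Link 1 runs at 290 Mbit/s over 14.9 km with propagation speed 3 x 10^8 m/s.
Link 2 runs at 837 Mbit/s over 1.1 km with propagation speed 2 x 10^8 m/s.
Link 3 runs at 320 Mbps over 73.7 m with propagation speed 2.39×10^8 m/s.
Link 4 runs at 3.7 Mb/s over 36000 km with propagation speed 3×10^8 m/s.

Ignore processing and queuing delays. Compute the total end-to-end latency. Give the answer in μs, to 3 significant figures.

122000 μs

Transmission delays (L/R per hop): 27.5862, 9.55795, 25, 2162.16 μs; sum = 2224.31 μs.
Propagation delays (d/s per hop): 49.6667, 5.5, 0.308368, 120000 μs; sum = 120055 μs.
End-to-end = 122000 μs.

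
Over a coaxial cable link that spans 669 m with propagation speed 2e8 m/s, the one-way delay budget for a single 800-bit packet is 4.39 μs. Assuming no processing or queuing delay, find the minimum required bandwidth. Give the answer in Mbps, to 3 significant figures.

Propagation delay = 669 / 200000000 = 3.345 μs.
Transmission budget = 4.39 − 3.345 = 1.045 μs.
R ≥ L / t_tx = 800 bits / 1.045e-06 s = 766 Mbps.

766 Mbps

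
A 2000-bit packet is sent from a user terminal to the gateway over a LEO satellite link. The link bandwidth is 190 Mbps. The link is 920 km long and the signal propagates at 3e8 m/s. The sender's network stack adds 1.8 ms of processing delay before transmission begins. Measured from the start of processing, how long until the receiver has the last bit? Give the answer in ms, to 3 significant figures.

4.88 ms

Transmission delay = L/R = 2000 / 190000000 = 0.0105263 ms.
Propagation delay = d/s = 920000 m / 300000000 m/s = 3.06667 ms.
Plus processing delay 1.8 ms = 1.8 ms.
Total = 4.88 ms.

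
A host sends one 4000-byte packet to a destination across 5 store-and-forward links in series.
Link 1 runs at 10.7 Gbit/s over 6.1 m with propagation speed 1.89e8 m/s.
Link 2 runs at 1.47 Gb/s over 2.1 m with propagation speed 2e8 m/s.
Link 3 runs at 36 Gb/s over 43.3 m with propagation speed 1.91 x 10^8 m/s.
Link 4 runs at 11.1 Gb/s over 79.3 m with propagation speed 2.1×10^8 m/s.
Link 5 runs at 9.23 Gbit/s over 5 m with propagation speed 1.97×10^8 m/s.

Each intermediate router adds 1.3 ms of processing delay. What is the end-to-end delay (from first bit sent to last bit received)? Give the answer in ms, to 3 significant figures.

L = 4000 × 8 = 32000 bits.
Transmission delays (L/R per hop): 0.00299065, 0.0217687, 0.000888889, 0.00288288, 0.00346696 ms; sum = 0.0319981 ms.
Propagation delays (d/s per hop): 3.22751e-05, 1.05e-05, 0.000226702, 0.000377619, 2.53807e-05 ms; sum = 0.000672476 ms.
Processing at 4 router(s): 4 × 1.3 ms = 5.2 ms.
End-to-end = 5.23 ms.

5.23 ms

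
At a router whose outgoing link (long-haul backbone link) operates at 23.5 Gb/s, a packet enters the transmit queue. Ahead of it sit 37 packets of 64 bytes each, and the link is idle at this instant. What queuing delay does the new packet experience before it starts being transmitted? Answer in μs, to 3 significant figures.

Each queued packet: L/R = 512/23500000000 = 0.0217872 μs.
37 queued → 0.806128 μs.
Queuing delay = 0.806 μs.

0.806 μs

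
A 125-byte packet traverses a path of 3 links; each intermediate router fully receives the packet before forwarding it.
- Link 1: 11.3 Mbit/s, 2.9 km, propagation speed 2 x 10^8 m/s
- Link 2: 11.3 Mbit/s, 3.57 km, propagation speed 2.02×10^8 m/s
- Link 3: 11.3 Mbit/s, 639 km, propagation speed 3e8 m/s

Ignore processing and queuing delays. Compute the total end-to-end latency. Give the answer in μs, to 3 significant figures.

2430 μs

L = 125 × 8 = 1000 bits.
Transmission delay per hop = L/R = 1000/11300000 = 88.4956 μs; 3 hops → 265.487 μs.
Propagation delays (d/s per hop): 14.5, 17.6733, 2130 μs; sum = 2162.17 μs.
End-to-end = 2430 μs.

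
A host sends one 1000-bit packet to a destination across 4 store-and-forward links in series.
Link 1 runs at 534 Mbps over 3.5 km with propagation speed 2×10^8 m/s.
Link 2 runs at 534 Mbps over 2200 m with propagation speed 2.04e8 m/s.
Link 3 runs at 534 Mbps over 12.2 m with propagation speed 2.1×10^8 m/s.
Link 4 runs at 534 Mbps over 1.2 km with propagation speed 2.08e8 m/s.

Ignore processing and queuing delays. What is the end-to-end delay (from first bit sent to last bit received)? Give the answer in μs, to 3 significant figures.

Transmission delay per hop = L/R = 1000/534000000 = 1.87266 μs; 4 hops → 7.49064 μs.
Propagation delays (d/s per hop): 17.5, 10.7843, 0.0580952, 5.76923 μs; sum = 34.1116 μs.
End-to-end = 41.6 μs.

41.6 μs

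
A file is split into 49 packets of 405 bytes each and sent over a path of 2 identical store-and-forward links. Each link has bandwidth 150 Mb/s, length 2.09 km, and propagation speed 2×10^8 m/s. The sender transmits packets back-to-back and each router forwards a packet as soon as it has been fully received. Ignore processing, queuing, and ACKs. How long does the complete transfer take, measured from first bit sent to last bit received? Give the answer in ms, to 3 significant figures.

Per-hop transmission t_tx = L/R = 3240/150000000 = 0.0216 ms.
Per-hop propagation t_prop = 2090/200000000 = 0.01045 ms.
Pipeline fill: first packet needs 2·t_tx to clear all hops; remaining 48 packets each add one t_tx.
Total = (2+49-1)·t_tx + 2·t_prop = 50·0.0216 + 2·0.01045 = 1.10 ms.

1.10 ms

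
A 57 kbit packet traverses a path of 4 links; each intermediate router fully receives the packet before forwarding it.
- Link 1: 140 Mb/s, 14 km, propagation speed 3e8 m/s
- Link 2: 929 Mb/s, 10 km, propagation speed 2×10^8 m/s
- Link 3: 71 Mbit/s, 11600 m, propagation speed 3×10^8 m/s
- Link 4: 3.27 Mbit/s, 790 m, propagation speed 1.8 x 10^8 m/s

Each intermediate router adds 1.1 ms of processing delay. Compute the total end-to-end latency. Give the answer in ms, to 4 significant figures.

22.14 ms

L = 57000 bits.
Transmission delays (L/R per hop): 0.407143, 0.0613563, 0.802817, 17.4312 ms; sum = 18.7025 ms.
Propagation delays (d/s per hop): 0.0466667, 0.05, 0.0386667, 0.00438889 ms; sum = 0.139722 ms.
Processing at 3 router(s): 3 × 1.1 ms = 3.3 ms.
End-to-end = 22.14 ms.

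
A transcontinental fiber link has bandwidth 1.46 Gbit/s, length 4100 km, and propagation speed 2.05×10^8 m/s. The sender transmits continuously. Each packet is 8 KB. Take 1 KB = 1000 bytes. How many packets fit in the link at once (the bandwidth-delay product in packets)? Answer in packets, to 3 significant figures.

Propagation delay = 4100000 / 2.05e+08 = 0.02 s.
BDP = R × t_prop = 1460000000 × 0.02 = 29200000 bits.
In packets of 64000 bits: 456 packets.

456 packets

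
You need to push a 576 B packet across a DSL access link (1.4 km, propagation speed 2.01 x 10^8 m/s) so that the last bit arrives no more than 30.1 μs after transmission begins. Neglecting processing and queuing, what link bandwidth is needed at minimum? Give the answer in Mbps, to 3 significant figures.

199 Mbps

L = 4608 bits.
Propagation delay = 1400 / 2.01e+08 = 6.96517 μs.
Transmission budget = 30.1 − 6.96517 = 23.1348 μs.
R ≥ L / t_tx = 4608 bits / 2.31348e-05 s = 199 Mbps.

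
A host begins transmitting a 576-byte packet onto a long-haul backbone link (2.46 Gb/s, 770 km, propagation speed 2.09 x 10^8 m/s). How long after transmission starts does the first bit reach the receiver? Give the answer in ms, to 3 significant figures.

3.68 ms

First bit experiences only propagation delay: d/s = 770000/209000000 = 3.68 ms.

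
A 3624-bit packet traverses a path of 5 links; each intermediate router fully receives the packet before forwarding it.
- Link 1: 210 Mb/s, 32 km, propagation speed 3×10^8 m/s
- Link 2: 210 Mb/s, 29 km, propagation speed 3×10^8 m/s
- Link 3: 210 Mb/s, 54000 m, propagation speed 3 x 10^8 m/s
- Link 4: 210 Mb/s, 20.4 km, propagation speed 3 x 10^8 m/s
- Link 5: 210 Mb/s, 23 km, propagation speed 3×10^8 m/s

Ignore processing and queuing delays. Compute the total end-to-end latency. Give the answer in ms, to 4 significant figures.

Transmission delay per hop = L/R = 3624/210000000 = 0.0172571 ms; 5 hops → 0.0862857 ms.
Propagation delays (d/s per hop): 0.106667, 0.0966667, 0.18, 0.068, 0.0766667 ms; sum = 0.528 ms.
End-to-end = 0.6143 ms.

0.6143 ms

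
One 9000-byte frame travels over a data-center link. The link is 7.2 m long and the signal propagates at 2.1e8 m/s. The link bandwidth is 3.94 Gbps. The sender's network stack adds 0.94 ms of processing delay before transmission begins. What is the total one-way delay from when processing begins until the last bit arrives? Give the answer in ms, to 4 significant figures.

0.9583 ms

L = 9000 × 8 = 72000 bits.
Transmission delay = L/R = 72000 / 3940000000 = 0.0182741 ms.
Propagation delay = d/s = 7.2 m / 210000000 m/s = 3.42857e-05 ms.
Plus processing delay 0.94 ms = 0.94 ms.
Total = 0.9583 ms.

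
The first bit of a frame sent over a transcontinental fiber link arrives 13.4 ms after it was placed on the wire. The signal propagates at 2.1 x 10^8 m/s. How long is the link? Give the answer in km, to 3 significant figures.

d = s × t_prop = 210000000 × 0.0134 = 2810 km.

2810 km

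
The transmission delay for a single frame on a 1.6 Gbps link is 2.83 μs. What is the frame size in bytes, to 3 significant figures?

L = R × t_tx = 1600000000 b/s × 2.83e-06 s = 4528 bits.
In bytes: 4528 / 8 = 566 bytes.

566 bytes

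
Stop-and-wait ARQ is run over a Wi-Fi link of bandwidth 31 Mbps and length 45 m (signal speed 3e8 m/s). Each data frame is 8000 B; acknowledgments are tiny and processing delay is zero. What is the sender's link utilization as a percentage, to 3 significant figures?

100 %

t_tx = L/R = 64000/31000000 = 0.00206452 s.
t_prop = 45/300000000 = 1.5e-07 s; RTT = 3e-07 s.
Cycle = t_tx + RTT = 0.00206482 s.
Utilization = t_tx / cycle = 0.00206452/0.00206482 = 100 %.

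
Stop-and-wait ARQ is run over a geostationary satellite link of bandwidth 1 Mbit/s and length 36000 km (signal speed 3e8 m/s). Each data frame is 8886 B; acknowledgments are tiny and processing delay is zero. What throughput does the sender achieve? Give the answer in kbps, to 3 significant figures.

229 kbps

t_tx = L/R = 71088/1000000 = 0.071088 s.
t_prop = 36000000/300000000 = 0.12 s; RTT = 0.24 s.
Cycle = t_tx + RTT = 0.311088 s.
Throughput = L / cycle = 71088 / 0.311088 = 229 kbps.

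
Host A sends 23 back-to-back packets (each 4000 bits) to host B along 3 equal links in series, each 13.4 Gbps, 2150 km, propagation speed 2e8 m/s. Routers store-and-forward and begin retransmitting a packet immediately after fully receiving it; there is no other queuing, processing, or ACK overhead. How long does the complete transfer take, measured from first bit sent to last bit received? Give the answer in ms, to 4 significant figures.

Per-hop transmission t_tx = L/R = 4000/13400000000 = 0.000298507 ms.
Per-hop propagation t_prop = 2150000/200000000 = 10.75 ms.
Pipeline fill: first packet needs 3·t_tx to clear all hops; remaining 22 packets each add one t_tx.
Total = (3+23-1)·t_tx + 3·t_prop = 25·0.000298507 + 3·10.75 = 32.26 ms.

32.26 ms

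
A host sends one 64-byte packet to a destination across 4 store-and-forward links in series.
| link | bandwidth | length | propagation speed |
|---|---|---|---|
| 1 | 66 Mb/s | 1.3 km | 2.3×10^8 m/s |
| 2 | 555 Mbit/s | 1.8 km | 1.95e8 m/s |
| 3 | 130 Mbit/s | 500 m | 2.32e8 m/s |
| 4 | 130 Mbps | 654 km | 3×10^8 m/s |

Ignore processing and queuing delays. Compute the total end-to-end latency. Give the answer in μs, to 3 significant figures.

L = 64 × 8 = 512 bits.
Transmission delays (L/R per hop): 7.75758, 0.922523, 3.93846, 3.93846 μs; sum = 16.557 μs.
Propagation delays (d/s per hop): 5.65217, 9.23077, 2.15517, 2180 μs; sum = 2197.04 μs.
End-to-end = 2210 μs.

2210 μs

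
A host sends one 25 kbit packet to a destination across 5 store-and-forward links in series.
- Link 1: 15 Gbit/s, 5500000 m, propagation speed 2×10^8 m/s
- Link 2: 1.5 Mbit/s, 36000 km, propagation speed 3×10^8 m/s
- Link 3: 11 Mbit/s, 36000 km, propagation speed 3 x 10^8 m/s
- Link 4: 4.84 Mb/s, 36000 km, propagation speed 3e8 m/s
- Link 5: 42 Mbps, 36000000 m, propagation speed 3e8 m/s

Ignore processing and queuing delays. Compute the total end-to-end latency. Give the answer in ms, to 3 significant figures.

532 ms

L = 25000 bits.
Transmission delays (L/R per hop): 0.00166667, 16.6667, 2.27273, 5.16529, 0.595238 ms; sum = 24.7016 ms.
Propagation delays (d/s per hop): 27.5, 120, 120, 120, 120 ms; sum = 507.5 ms.
End-to-end = 532 ms.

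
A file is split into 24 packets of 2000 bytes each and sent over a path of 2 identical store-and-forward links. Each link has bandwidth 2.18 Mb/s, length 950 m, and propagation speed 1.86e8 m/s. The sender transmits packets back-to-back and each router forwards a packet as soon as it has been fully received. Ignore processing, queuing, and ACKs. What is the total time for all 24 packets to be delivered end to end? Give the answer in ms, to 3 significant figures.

Per-hop transmission t_tx = L/R = 16000/2180000 = 7.33945 ms.
Per-hop propagation t_prop = 950/186000000 = 0.00510753 ms.
Pipeline fill: first packet needs 2·t_tx to clear all hops; remaining 23 packets each add one t_tx.
Total = (2+24-1)·t_tx + 2·t_prop = 25·7.33945 + 2·0.00510753 = 183 ms.

183 ms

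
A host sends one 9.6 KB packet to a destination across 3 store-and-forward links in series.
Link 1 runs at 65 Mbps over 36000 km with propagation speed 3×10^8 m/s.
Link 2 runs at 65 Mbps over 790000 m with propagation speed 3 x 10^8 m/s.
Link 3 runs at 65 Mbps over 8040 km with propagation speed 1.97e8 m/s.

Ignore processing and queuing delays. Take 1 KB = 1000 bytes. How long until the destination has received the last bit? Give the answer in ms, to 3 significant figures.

L = 76800 bits.
Transmission delay per hop = L/R = 76800/65000000 = 1.18154 ms; 3 hops → 3.54462 ms.
Propagation delays (d/s per hop): 120, 2.63333, 40.8122 ms; sum = 163.446 ms.
End-to-end = 167 ms.

167 ms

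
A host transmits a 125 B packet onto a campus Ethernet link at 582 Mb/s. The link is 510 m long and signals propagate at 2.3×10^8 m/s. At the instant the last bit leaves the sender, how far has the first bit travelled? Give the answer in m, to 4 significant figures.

395.2 m

t_tx = L/R = 1000/582000000 = 1.71821e-06 s.
Distance = s × t_tx = 2.3e+08 × 1.71821e-06 = 395.2 m.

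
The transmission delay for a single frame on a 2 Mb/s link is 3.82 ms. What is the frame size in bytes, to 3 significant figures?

L = R × t_tx = 2000000 b/s × 0.00382 s = 7640 bits.
In bytes: 7640 / 8 = 955 bytes.

955 bytes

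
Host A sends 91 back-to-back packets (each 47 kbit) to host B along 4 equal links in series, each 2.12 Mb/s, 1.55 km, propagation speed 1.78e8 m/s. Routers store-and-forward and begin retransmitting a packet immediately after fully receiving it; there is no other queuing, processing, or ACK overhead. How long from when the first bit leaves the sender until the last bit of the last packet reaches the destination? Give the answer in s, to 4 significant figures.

Per-hop transmission t_tx = L/R = 47000/2120000 = 0.0221698 s.
Per-hop propagation t_prop = 1550/178000000 = 8.70787e-06 s.
Pipeline fill: first packet needs 4·t_tx to clear all hops; remaining 90 packets each add one t_tx.
Total = (4+91-1)·t_tx + 4·t_prop = 94·0.0221698 + 4·8.70787e-06 = 2.084 s.

2.084 s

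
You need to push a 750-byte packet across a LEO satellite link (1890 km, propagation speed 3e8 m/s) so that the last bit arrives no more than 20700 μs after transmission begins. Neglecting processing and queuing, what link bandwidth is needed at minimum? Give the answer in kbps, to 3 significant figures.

417 kbps

L = 6000 bits.
Propagation delay = 1890000 / 300000000 = 6300 μs.
Transmission budget = 20700 − 6300 = 14400 μs.
R ≥ L / t_tx = 6000 bits / 0.0144 s = 417 kbps.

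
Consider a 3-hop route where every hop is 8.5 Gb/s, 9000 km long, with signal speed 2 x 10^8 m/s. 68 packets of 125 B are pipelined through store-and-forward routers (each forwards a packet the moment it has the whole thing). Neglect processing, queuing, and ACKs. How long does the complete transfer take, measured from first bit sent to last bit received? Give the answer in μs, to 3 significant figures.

135000 μs

Per-hop transmission t_tx = L/R = 1000/8500000000 = 0.117647 μs.
Per-hop propagation t_prop = 9000000/200000000 = 45000 μs.
Pipeline fill: first packet needs 3·t_tx to clear all hops; remaining 67 packets each add one t_tx.
Total = (3+68-1)·t_tx + 3·t_prop = 70·0.117647 + 3·45000 = 135000 μs.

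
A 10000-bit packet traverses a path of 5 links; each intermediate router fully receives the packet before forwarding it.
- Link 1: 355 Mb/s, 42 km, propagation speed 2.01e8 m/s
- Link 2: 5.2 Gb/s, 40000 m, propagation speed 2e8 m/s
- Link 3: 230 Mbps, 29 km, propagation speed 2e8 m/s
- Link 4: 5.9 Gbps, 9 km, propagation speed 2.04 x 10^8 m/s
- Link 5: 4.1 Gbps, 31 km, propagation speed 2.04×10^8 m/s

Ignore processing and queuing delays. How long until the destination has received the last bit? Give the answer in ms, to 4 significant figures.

Transmission delays (L/R per hop): 0.028169, 0.00192308, 0.0434783, 0.00169492, 0.00243902 ms; sum = 0.0777043 ms.
Propagation delays (d/s per hop): 0.208955, 0.2, 0.145, 0.0441176, 0.151961 ms; sum = 0.750034 ms.
End-to-end = 0.8277 ms.

0.8277 ms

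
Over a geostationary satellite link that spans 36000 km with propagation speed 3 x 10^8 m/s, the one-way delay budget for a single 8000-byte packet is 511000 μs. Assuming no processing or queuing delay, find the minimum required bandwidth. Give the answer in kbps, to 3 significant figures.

L = 64000 bits.
Propagation delay = 36000000 / 300000000 = 120000 μs.
Transmission budget = 511000 − 120000 = 391000 μs.
R ≥ L / t_tx = 64000 bits / 0.391 s = 164 kbps.

164 kbps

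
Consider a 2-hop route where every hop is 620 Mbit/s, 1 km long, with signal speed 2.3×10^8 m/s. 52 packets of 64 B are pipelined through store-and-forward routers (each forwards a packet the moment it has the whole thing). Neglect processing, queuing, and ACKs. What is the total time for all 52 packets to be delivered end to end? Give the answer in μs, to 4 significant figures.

52.46 μs

Per-hop transmission t_tx = L/R = 512/620000000 = 0.825806 μs.
Per-hop propagation t_prop = 1000/2.3e+08 = 4.34783 μs.
Pipeline fill: first packet needs 2·t_tx to clear all hops; remaining 51 packets each add one t_tx.
Total = (2+52-1)·t_tx + 2·t_prop = 53·0.825806 + 2·4.34783 = 52.46 μs.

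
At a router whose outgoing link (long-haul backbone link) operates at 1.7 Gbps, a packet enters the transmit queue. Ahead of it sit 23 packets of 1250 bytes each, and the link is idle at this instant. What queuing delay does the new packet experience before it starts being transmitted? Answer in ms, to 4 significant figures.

Each queued packet: L/R = 10000/1700000000 = 0.00588235 ms.
23 queued → 0.135294 ms.
Queuing delay = 0.1353 ms.

0.1353 ms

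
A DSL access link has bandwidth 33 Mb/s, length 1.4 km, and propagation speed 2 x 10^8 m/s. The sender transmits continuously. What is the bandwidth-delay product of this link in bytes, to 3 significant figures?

28.9 bytes

Propagation delay = 1400 / 200000000 = 7e-06 s.
BDP = R × t_prop = 33000000 × 7e-06 = 231 bits.
In bytes: 231/8 = 28.9 bytes.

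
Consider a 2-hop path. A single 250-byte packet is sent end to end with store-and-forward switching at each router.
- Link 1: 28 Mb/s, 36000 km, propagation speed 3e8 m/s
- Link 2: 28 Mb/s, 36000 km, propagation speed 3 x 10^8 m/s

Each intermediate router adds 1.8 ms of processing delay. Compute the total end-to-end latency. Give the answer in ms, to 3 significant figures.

242 ms

L = 250 × 8 = 2000 bits.
Transmission delay per hop = L/R = 2000/28000000 = 0.0714286 ms; 2 hops → 0.142857 ms.
Propagation delays (d/s per hop): 120, 120 ms; sum = 240 ms.
Processing at 1 router(s): 1 × 1.8 ms = 1.8 ms.
End-to-end = 242 ms.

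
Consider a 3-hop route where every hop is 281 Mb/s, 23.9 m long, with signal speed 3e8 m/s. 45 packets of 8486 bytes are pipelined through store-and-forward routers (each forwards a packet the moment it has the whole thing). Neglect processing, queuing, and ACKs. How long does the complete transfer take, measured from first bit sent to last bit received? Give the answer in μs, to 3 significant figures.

11400 μs

Per-hop transmission t_tx = L/R = 67888/281000000 = 241.594 μs.
Per-hop propagation t_prop = 23.9/300000000 = 0.0796667 μs.
Pipeline fill: first packet needs 3·t_tx to clear all hops; remaining 44 packets each add one t_tx.
Total = (3+45-1)·t_tx + 3·t_prop = 47·241.594 + 3·0.0796667 = 11400 μs.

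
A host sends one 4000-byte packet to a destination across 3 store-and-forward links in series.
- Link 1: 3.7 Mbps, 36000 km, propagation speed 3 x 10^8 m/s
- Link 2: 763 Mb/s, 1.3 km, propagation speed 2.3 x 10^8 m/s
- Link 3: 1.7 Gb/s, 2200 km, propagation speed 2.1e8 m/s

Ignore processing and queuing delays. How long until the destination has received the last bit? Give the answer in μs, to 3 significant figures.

L = 4000 × 8 = 32000 bits.
Transmission delays (L/R per hop): 8648.65, 41.9397, 18.8235 μs; sum = 8709.41 μs.
Propagation delays (d/s per hop): 120000, 5.65217, 10476.2 μs; sum = 130482 μs.
End-to-end = 139000 μs.

139000 μs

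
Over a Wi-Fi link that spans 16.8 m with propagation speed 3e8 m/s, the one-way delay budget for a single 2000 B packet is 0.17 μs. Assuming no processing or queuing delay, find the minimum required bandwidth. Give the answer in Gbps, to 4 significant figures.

L = 16000 bits.
Propagation delay = 16.8 / 300000000 = 0.056 μs.
Transmission budget = 0.17 − 0.056 = 0.114 μs.
R ≥ L / t_tx = 16000 bits / 1.14e-07 s = 140.4 Gbps.

140.4 Gbps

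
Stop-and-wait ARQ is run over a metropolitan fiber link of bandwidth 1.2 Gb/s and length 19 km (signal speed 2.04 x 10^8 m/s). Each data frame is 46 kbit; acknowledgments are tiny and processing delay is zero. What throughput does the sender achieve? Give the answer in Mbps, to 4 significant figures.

204.8 Mbps

t_tx = L/R = 46000/1200000000 = 3.83333e-05 s.
t_prop = 19000/204000000 = 9.31373e-05 s; RTT = 0.000186275 s.
Cycle = t_tx + RTT = 0.000224608 s.
Throughput = L / cycle = 46000 / 0.000224608 = 204.8 Mbps.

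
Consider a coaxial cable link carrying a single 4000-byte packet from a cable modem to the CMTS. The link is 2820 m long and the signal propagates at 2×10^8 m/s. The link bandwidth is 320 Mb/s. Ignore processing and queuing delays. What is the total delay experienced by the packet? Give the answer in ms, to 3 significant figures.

0.114 ms

L = 4000 × 8 = 32000 bits.
Transmission delay = L/R = 32000 / 320000000 = 0.1 ms.
Propagation delay = d/s = 2820 m / 200000000 m/s = 0.0141 ms.
Total = 0.114 ms.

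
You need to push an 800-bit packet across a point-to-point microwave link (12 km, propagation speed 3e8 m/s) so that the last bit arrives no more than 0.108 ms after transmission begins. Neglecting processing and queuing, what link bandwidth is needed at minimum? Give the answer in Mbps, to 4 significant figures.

Propagation delay = 12000 / 300000000 = 0.04 ms.
Transmission budget = 0.108 − 0.04 = 0.068 ms.
R ≥ L / t_tx = 800 bits / 6.8e-05 s = 11.76 Mbps.

11.76 Mbps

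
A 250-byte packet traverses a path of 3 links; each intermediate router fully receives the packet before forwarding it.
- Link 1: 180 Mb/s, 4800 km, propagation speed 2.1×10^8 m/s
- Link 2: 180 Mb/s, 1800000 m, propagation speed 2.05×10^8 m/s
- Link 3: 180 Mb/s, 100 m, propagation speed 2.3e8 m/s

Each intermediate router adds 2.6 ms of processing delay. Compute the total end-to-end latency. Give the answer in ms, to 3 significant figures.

L = 250 × 8 = 2000 bits.
Transmission delay per hop = L/R = 2000/180000000 = 0.0111111 ms; 3 hops → 0.0333333 ms.
Propagation delays (d/s per hop): 22.8571, 8.78049, 0.000434783 ms; sum = 31.6381 ms.
Processing at 2 router(s): 2 × 2.6 ms = 5.2 ms.
End-to-end = 36.9 ms.

36.9 ms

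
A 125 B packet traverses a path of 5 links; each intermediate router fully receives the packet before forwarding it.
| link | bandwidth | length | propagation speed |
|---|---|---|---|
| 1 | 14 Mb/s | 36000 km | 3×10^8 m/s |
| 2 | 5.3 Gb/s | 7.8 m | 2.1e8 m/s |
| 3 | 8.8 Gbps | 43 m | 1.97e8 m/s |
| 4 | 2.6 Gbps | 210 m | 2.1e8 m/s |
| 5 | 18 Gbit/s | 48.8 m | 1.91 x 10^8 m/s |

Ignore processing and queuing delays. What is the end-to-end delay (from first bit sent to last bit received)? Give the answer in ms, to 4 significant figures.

120.1 ms

L = 125 × 8 = 1000 bits.
Transmission delays (L/R per hop): 0.0714286, 0.000188679, 0.000113636, 0.000384615, 5.55556e-05 ms; sum = 0.0721711 ms.
Propagation delays (d/s per hop): 120, 3.71429e-05, 0.000218274, 0.001, 0.000255497 ms; sum = 120.002 ms.
End-to-end = 120.1 ms.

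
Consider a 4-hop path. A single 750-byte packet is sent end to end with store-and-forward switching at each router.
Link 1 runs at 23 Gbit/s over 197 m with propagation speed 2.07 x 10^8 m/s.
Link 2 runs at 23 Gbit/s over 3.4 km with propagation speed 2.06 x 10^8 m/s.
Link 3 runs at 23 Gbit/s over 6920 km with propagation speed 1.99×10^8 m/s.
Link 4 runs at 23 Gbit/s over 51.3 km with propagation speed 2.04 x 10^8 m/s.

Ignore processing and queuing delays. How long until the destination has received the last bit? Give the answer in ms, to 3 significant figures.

35.0 ms

L = 750 × 8 = 6000 bits.
Transmission delay per hop = L/R = 6000/23000000000 = 0.00026087 ms; 4 hops → 0.00104348 ms.
Propagation delays (d/s per hop): 0.000951691, 0.0165049, 34.7739, 0.251471 ms; sum = 35.0428 ms.
End-to-end = 35.0 ms.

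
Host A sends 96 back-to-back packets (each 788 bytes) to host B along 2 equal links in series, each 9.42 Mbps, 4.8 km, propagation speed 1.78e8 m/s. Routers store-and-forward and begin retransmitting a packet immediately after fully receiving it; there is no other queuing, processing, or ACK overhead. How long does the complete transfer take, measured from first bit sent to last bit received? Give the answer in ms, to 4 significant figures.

Per-hop transmission t_tx = L/R = 6304/9420000 = 0.669214 ms.
Per-hop propagation t_prop = 4800/178000000 = 0.0269663 ms.
Pipeline fill: first packet needs 2·t_tx to clear all hops; remaining 95 packets each add one t_tx.
Total = (2+96-1)·t_tx + 2·t_prop = 97·0.669214 + 2·0.0269663 = 64.97 ms.

64.97 ms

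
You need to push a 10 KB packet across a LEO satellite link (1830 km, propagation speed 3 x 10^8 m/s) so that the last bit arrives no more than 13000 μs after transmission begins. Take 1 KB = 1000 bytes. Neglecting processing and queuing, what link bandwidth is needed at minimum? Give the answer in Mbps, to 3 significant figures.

L = 80000 bits.
Propagation delay = 1830000 / 300000000 = 6100 μs.
Transmission budget = 13000 − 6100 = 6900 μs.
R ≥ L / t_tx = 80000 bits / 0.0069 s = 11.6 Mbps.

11.6 Mbps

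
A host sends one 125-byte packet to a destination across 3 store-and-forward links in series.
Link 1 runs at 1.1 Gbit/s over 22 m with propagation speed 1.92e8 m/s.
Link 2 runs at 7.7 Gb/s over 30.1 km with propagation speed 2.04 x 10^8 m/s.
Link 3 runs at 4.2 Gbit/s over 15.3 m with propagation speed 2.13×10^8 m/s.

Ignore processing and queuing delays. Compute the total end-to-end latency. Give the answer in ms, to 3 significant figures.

L = 125 × 8 = 1000 bits.
Transmission delays (L/R per hop): 0.000909091, 0.00012987, 0.000238095 ms; sum = 0.00127706 ms.
Propagation delays (d/s per hop): 0.000114583, 0.147549, 7.1831e-05 ms; sum = 0.147735 ms.
End-to-end = 0.149 ms.

0.149 ms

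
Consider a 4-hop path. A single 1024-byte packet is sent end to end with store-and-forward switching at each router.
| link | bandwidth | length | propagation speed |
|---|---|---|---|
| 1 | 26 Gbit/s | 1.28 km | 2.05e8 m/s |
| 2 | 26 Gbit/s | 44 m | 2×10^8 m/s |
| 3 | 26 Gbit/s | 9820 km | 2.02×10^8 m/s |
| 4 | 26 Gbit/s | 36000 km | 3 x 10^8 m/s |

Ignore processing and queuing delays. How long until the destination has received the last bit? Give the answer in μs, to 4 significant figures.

168600 μs

L = 1024 × 8 = 8192 bits.
Transmission delay per hop = L/R = 8192/26000000000 = 0.315077 μs; 4 hops → 1.26031 μs.
Propagation delays (d/s per hop): 6.2439, 0.22, 48613.9, 120000 μs; sum = 168620 μs.
End-to-end = 168600 μs.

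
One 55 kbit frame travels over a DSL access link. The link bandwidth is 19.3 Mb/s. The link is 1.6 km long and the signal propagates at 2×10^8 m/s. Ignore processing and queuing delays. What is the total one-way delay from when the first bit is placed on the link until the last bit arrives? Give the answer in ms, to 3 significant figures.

L = 55000 bits.
Transmission delay = L/R = 55000 / 19300000 = 2.84974 ms.
Propagation delay = d/s = 1600 m / 200000000 m/s = 0.008 ms.
Total = 2.86 ms.

2.86 ms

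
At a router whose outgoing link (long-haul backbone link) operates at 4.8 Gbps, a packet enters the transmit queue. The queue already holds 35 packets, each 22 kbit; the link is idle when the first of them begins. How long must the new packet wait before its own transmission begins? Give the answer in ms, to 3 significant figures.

0.160 ms

Each queued packet: L/R = 22000/4800000000 = 0.00458333 ms.
35 queued → 0.160417 ms.
Queuing delay = 0.160 ms.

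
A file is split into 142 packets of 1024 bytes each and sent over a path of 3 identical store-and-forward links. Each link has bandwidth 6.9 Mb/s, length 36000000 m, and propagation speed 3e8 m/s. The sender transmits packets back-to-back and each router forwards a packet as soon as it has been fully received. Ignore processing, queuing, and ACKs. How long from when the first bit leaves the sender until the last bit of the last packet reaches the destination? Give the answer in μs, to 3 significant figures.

531000 μs

Per-hop transmission t_tx = L/R = 8192/6900000 = 1187.25 μs.
Per-hop propagation t_prop = 36000000/300000000 = 120000 μs.
Pipeline fill: first packet needs 3·t_tx to clear all hops; remaining 141 packets each add one t_tx.
Total = (3+142-1)·t_tx + 3·t_prop = 144·1187.25 + 3·120000 = 531000 μs.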